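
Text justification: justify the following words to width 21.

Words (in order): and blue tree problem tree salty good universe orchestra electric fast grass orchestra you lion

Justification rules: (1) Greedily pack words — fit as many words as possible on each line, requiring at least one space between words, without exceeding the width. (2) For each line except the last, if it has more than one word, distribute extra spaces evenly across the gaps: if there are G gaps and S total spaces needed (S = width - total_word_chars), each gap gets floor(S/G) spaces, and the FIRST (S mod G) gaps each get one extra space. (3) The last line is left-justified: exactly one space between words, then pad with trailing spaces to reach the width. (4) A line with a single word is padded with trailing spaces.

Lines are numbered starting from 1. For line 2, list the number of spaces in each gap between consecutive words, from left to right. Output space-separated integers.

Answer: 4 4

Derivation:
Line 1: ['and', 'blue', 'tree', 'problem'] (min_width=21, slack=0)
Line 2: ['tree', 'salty', 'good'] (min_width=15, slack=6)
Line 3: ['universe', 'orchestra'] (min_width=18, slack=3)
Line 4: ['electric', 'fast', 'grass'] (min_width=19, slack=2)
Line 5: ['orchestra', 'you', 'lion'] (min_width=18, slack=3)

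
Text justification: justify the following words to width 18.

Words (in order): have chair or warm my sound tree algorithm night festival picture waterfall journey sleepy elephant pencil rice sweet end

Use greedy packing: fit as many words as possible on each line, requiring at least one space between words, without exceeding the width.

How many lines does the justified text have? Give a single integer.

Answer: 8

Derivation:
Line 1: ['have', 'chair', 'or', 'warm'] (min_width=18, slack=0)
Line 2: ['my', 'sound', 'tree'] (min_width=13, slack=5)
Line 3: ['algorithm', 'night'] (min_width=15, slack=3)
Line 4: ['festival', 'picture'] (min_width=16, slack=2)
Line 5: ['waterfall', 'journey'] (min_width=17, slack=1)
Line 6: ['sleepy', 'elephant'] (min_width=15, slack=3)
Line 7: ['pencil', 'rice', 'sweet'] (min_width=17, slack=1)
Line 8: ['end'] (min_width=3, slack=15)
Total lines: 8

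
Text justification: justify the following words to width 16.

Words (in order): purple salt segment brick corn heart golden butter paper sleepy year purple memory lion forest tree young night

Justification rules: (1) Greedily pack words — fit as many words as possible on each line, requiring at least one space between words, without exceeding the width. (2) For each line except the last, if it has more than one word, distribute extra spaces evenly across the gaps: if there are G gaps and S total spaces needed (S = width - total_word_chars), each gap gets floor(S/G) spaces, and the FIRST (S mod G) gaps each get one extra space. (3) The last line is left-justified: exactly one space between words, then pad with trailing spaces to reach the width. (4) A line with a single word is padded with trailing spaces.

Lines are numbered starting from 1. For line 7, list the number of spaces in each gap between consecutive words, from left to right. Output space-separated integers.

Line 1: ['purple', 'salt'] (min_width=11, slack=5)
Line 2: ['segment', 'brick'] (min_width=13, slack=3)
Line 3: ['corn', 'heart'] (min_width=10, slack=6)
Line 4: ['golden', 'butter'] (min_width=13, slack=3)
Line 5: ['paper', 'sleepy'] (min_width=12, slack=4)
Line 6: ['year', 'purple'] (min_width=11, slack=5)
Line 7: ['memory', 'lion'] (min_width=11, slack=5)
Line 8: ['forest', 'tree'] (min_width=11, slack=5)
Line 9: ['young', 'night'] (min_width=11, slack=5)

Answer: 6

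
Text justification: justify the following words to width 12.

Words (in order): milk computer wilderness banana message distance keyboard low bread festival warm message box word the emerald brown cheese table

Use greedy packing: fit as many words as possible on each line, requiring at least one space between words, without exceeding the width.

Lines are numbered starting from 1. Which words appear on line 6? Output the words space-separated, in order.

Line 1: ['milk'] (min_width=4, slack=8)
Line 2: ['computer'] (min_width=8, slack=4)
Line 3: ['wilderness'] (min_width=10, slack=2)
Line 4: ['banana'] (min_width=6, slack=6)
Line 5: ['message'] (min_width=7, slack=5)
Line 6: ['distance'] (min_width=8, slack=4)
Line 7: ['keyboard', 'low'] (min_width=12, slack=0)
Line 8: ['bread'] (min_width=5, slack=7)
Line 9: ['festival'] (min_width=8, slack=4)
Line 10: ['warm', 'message'] (min_width=12, slack=0)
Line 11: ['box', 'word', 'the'] (min_width=12, slack=0)
Line 12: ['emerald'] (min_width=7, slack=5)
Line 13: ['brown', 'cheese'] (min_width=12, slack=0)
Line 14: ['table'] (min_width=5, slack=7)

Answer: distance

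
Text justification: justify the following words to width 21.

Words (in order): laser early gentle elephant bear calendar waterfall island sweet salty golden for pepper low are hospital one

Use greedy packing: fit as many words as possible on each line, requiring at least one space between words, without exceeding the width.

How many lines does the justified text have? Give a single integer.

Answer: 6

Derivation:
Line 1: ['laser', 'early', 'gentle'] (min_width=18, slack=3)
Line 2: ['elephant', 'bear'] (min_width=13, slack=8)
Line 3: ['calendar', 'waterfall'] (min_width=18, slack=3)
Line 4: ['island', 'sweet', 'salty'] (min_width=18, slack=3)
Line 5: ['golden', 'for', 'pepper', 'low'] (min_width=21, slack=0)
Line 6: ['are', 'hospital', 'one'] (min_width=16, slack=5)
Total lines: 6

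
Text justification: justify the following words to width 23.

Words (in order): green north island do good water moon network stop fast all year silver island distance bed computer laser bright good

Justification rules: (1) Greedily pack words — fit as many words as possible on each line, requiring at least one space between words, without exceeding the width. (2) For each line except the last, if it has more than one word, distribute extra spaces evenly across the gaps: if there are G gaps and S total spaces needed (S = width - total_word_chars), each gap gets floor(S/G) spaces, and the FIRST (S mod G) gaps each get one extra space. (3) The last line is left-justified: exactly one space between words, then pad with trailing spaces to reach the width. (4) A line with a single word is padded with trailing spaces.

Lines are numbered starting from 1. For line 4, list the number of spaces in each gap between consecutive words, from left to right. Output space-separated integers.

Line 1: ['green', 'north', 'island', 'do'] (min_width=21, slack=2)
Line 2: ['good', 'water', 'moon', 'network'] (min_width=23, slack=0)
Line 3: ['stop', 'fast', 'all', 'year'] (min_width=18, slack=5)
Line 4: ['silver', 'island', 'distance'] (min_width=22, slack=1)
Line 5: ['bed', 'computer', 'laser'] (min_width=18, slack=5)
Line 6: ['bright', 'good'] (min_width=11, slack=12)

Answer: 2 1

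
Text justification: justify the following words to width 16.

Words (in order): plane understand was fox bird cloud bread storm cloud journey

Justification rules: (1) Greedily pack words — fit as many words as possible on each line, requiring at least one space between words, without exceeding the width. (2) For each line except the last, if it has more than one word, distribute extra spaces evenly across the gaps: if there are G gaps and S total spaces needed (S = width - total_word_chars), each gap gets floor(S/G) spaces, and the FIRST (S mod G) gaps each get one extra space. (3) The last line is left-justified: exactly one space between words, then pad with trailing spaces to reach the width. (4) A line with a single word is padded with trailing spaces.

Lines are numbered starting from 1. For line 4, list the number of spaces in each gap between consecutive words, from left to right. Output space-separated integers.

Answer: 6

Derivation:
Line 1: ['plane', 'understand'] (min_width=16, slack=0)
Line 2: ['was', 'fox', 'bird'] (min_width=12, slack=4)
Line 3: ['cloud', 'bread'] (min_width=11, slack=5)
Line 4: ['storm', 'cloud'] (min_width=11, slack=5)
Line 5: ['journey'] (min_width=7, slack=9)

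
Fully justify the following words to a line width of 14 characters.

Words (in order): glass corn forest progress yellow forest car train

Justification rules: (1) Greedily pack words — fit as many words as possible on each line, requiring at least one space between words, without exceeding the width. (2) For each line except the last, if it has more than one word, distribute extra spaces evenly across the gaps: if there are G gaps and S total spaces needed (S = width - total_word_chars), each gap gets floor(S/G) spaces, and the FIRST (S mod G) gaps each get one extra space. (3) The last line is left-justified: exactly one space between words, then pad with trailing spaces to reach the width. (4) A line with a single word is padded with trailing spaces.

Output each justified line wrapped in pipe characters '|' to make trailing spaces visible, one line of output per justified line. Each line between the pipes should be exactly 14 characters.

Line 1: ['glass', 'corn'] (min_width=10, slack=4)
Line 2: ['forest'] (min_width=6, slack=8)
Line 3: ['progress'] (min_width=8, slack=6)
Line 4: ['yellow', 'forest'] (min_width=13, slack=1)
Line 5: ['car', 'train'] (min_width=9, slack=5)

Answer: |glass     corn|
|forest        |
|progress      |
|yellow  forest|
|car train     |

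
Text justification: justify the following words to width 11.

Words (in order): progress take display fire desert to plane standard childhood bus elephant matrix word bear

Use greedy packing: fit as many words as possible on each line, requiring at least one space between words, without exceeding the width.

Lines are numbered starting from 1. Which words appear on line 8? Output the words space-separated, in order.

Answer: bus

Derivation:
Line 1: ['progress'] (min_width=8, slack=3)
Line 2: ['take'] (min_width=4, slack=7)
Line 3: ['display'] (min_width=7, slack=4)
Line 4: ['fire', 'desert'] (min_width=11, slack=0)
Line 5: ['to', 'plane'] (min_width=8, slack=3)
Line 6: ['standard'] (min_width=8, slack=3)
Line 7: ['childhood'] (min_width=9, slack=2)
Line 8: ['bus'] (min_width=3, slack=8)
Line 9: ['elephant'] (min_width=8, slack=3)
Line 10: ['matrix', 'word'] (min_width=11, slack=0)
Line 11: ['bear'] (min_width=4, slack=7)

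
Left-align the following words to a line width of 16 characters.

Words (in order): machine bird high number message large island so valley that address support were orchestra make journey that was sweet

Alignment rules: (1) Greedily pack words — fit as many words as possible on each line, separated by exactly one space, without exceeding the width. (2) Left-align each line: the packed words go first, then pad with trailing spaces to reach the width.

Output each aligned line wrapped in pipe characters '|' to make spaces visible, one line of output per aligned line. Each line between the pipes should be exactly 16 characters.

Answer: |machine bird    |
|high number     |
|message large   |
|island so valley|
|that address    |
|support were    |
|orchestra make  |
|journey that was|
|sweet           |

Derivation:
Line 1: ['machine', 'bird'] (min_width=12, slack=4)
Line 2: ['high', 'number'] (min_width=11, slack=5)
Line 3: ['message', 'large'] (min_width=13, slack=3)
Line 4: ['island', 'so', 'valley'] (min_width=16, slack=0)
Line 5: ['that', 'address'] (min_width=12, slack=4)
Line 6: ['support', 'were'] (min_width=12, slack=4)
Line 7: ['orchestra', 'make'] (min_width=14, slack=2)
Line 8: ['journey', 'that', 'was'] (min_width=16, slack=0)
Line 9: ['sweet'] (min_width=5, slack=11)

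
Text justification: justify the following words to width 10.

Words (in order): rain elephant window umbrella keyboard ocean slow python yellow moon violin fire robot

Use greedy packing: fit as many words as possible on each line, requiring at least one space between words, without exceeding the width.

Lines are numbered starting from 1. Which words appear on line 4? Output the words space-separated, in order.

Answer: umbrella

Derivation:
Line 1: ['rain'] (min_width=4, slack=6)
Line 2: ['elephant'] (min_width=8, slack=2)
Line 3: ['window'] (min_width=6, slack=4)
Line 4: ['umbrella'] (min_width=8, slack=2)
Line 5: ['keyboard'] (min_width=8, slack=2)
Line 6: ['ocean', 'slow'] (min_width=10, slack=0)
Line 7: ['python'] (min_width=6, slack=4)
Line 8: ['yellow'] (min_width=6, slack=4)
Line 9: ['moon'] (min_width=4, slack=6)
Line 10: ['violin'] (min_width=6, slack=4)
Line 11: ['fire', 'robot'] (min_width=10, slack=0)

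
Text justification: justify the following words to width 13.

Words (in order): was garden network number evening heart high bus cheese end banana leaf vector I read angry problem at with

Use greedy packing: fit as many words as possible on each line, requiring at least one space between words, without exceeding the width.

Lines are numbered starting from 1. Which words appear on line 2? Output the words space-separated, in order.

Answer: network

Derivation:
Line 1: ['was', 'garden'] (min_width=10, slack=3)
Line 2: ['network'] (min_width=7, slack=6)
Line 3: ['number'] (min_width=6, slack=7)
Line 4: ['evening', 'heart'] (min_width=13, slack=0)
Line 5: ['high', 'bus'] (min_width=8, slack=5)
Line 6: ['cheese', 'end'] (min_width=10, slack=3)
Line 7: ['banana', 'leaf'] (min_width=11, slack=2)
Line 8: ['vector', 'I', 'read'] (min_width=13, slack=0)
Line 9: ['angry', 'problem'] (min_width=13, slack=0)
Line 10: ['at', 'with'] (min_width=7, slack=6)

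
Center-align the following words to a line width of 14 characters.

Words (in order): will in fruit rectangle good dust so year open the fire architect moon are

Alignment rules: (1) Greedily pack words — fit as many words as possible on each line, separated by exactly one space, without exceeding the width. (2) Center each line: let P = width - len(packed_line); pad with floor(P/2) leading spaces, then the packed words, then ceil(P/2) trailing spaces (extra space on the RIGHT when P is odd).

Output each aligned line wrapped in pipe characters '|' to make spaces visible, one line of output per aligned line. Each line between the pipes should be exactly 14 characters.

Answer: |will in fruit |
|rectangle good|
| dust so year |
|open the fire |
|architect moon|
|     are      |

Derivation:
Line 1: ['will', 'in', 'fruit'] (min_width=13, slack=1)
Line 2: ['rectangle', 'good'] (min_width=14, slack=0)
Line 3: ['dust', 'so', 'year'] (min_width=12, slack=2)
Line 4: ['open', 'the', 'fire'] (min_width=13, slack=1)
Line 5: ['architect', 'moon'] (min_width=14, slack=0)
Line 6: ['are'] (min_width=3, slack=11)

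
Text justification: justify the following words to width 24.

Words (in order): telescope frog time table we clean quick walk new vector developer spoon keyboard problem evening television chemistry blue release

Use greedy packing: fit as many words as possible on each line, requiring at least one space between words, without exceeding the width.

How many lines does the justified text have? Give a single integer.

Line 1: ['telescope', 'frog', 'time'] (min_width=19, slack=5)
Line 2: ['table', 'we', 'clean', 'quick'] (min_width=20, slack=4)
Line 3: ['walk', 'new', 'vector'] (min_width=15, slack=9)
Line 4: ['developer', 'spoon', 'keyboard'] (min_width=24, slack=0)
Line 5: ['problem', 'evening'] (min_width=15, slack=9)
Line 6: ['television', 'chemistry'] (min_width=20, slack=4)
Line 7: ['blue', 'release'] (min_width=12, slack=12)
Total lines: 7

Answer: 7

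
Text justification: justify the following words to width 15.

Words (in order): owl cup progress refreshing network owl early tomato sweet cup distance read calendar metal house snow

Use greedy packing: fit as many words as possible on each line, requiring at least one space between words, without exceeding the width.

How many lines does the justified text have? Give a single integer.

Answer: 9

Derivation:
Line 1: ['owl', 'cup'] (min_width=7, slack=8)
Line 2: ['progress'] (min_width=8, slack=7)
Line 3: ['refreshing'] (min_width=10, slack=5)
Line 4: ['network', 'owl'] (min_width=11, slack=4)
Line 5: ['early', 'tomato'] (min_width=12, slack=3)
Line 6: ['sweet', 'cup'] (min_width=9, slack=6)
Line 7: ['distance', 'read'] (min_width=13, slack=2)
Line 8: ['calendar', 'metal'] (min_width=14, slack=1)
Line 9: ['house', 'snow'] (min_width=10, slack=5)
Total lines: 9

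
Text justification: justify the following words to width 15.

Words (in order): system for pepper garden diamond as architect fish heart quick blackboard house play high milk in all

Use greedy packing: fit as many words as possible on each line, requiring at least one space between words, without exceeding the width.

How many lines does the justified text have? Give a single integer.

Line 1: ['system', 'for'] (min_width=10, slack=5)
Line 2: ['pepper', 'garden'] (min_width=13, slack=2)
Line 3: ['diamond', 'as'] (min_width=10, slack=5)
Line 4: ['architect', 'fish'] (min_width=14, slack=1)
Line 5: ['heart', 'quick'] (min_width=11, slack=4)
Line 6: ['blackboard'] (min_width=10, slack=5)
Line 7: ['house', 'play', 'high'] (min_width=15, slack=0)
Line 8: ['milk', 'in', 'all'] (min_width=11, slack=4)
Total lines: 8

Answer: 8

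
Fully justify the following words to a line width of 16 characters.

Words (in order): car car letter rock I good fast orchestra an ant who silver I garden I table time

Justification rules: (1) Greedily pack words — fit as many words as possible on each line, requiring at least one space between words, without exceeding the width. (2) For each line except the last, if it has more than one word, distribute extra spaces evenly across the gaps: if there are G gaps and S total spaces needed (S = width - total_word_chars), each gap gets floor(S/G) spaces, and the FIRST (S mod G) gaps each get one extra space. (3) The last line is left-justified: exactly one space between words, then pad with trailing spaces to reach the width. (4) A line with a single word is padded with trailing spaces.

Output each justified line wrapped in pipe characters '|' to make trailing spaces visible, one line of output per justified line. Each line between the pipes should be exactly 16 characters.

Line 1: ['car', 'car', 'letter'] (min_width=14, slack=2)
Line 2: ['rock', 'I', 'good', 'fast'] (min_width=16, slack=0)
Line 3: ['orchestra', 'an', 'ant'] (min_width=16, slack=0)
Line 4: ['who', 'silver', 'I'] (min_width=12, slack=4)
Line 5: ['garden', 'I', 'table'] (min_width=14, slack=2)
Line 6: ['time'] (min_width=4, slack=12)

Answer: |car  car  letter|
|rock I good fast|
|orchestra an ant|
|who   silver   I|
|garden  I  table|
|time            |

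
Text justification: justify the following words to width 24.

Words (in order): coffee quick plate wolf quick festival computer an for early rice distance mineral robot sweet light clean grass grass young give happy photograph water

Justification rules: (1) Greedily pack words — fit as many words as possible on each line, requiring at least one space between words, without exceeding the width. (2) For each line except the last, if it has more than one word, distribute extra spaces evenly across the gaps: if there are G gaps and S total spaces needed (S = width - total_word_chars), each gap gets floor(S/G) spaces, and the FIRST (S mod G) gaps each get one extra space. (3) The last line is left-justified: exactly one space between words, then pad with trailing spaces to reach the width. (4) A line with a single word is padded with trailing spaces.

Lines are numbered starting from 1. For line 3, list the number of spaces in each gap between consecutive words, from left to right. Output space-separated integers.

Line 1: ['coffee', 'quick', 'plate', 'wolf'] (min_width=23, slack=1)
Line 2: ['quick', 'festival', 'computer'] (min_width=23, slack=1)
Line 3: ['an', 'for', 'early', 'rice'] (min_width=17, slack=7)
Line 4: ['distance', 'mineral', 'robot'] (min_width=22, slack=2)
Line 5: ['sweet', 'light', 'clean', 'grass'] (min_width=23, slack=1)
Line 6: ['grass', 'young', 'give', 'happy'] (min_width=22, slack=2)
Line 7: ['photograph', 'water'] (min_width=16, slack=8)

Answer: 4 3 3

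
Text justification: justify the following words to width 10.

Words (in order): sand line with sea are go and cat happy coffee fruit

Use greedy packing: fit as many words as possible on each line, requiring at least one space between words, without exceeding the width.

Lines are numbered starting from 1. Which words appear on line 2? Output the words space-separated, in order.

Line 1: ['sand', 'line'] (min_width=9, slack=1)
Line 2: ['with', 'sea'] (min_width=8, slack=2)
Line 3: ['are', 'go', 'and'] (min_width=10, slack=0)
Line 4: ['cat', 'happy'] (min_width=9, slack=1)
Line 5: ['coffee'] (min_width=6, slack=4)
Line 6: ['fruit'] (min_width=5, slack=5)

Answer: with sea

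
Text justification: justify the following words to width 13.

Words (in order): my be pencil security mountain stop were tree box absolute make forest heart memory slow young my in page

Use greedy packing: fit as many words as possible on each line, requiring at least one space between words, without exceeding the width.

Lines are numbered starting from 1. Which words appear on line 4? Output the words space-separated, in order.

Answer: were tree box

Derivation:
Line 1: ['my', 'be', 'pencil'] (min_width=12, slack=1)
Line 2: ['security'] (min_width=8, slack=5)
Line 3: ['mountain', 'stop'] (min_width=13, slack=0)
Line 4: ['were', 'tree', 'box'] (min_width=13, slack=0)
Line 5: ['absolute', 'make'] (min_width=13, slack=0)
Line 6: ['forest', 'heart'] (min_width=12, slack=1)
Line 7: ['memory', 'slow'] (min_width=11, slack=2)
Line 8: ['young', 'my', 'in'] (min_width=11, slack=2)
Line 9: ['page'] (min_width=4, slack=9)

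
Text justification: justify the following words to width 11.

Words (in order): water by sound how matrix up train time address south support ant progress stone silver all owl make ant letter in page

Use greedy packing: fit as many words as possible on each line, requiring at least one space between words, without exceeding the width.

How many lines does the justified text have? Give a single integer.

Line 1: ['water', 'by'] (min_width=8, slack=3)
Line 2: ['sound', 'how'] (min_width=9, slack=2)
Line 3: ['matrix', 'up'] (min_width=9, slack=2)
Line 4: ['train', 'time'] (min_width=10, slack=1)
Line 5: ['address'] (min_width=7, slack=4)
Line 6: ['south'] (min_width=5, slack=6)
Line 7: ['support', 'ant'] (min_width=11, slack=0)
Line 8: ['progress'] (min_width=8, slack=3)
Line 9: ['stone'] (min_width=5, slack=6)
Line 10: ['silver', 'all'] (min_width=10, slack=1)
Line 11: ['owl', 'make'] (min_width=8, slack=3)
Line 12: ['ant', 'letter'] (min_width=10, slack=1)
Line 13: ['in', 'page'] (min_width=7, slack=4)
Total lines: 13

Answer: 13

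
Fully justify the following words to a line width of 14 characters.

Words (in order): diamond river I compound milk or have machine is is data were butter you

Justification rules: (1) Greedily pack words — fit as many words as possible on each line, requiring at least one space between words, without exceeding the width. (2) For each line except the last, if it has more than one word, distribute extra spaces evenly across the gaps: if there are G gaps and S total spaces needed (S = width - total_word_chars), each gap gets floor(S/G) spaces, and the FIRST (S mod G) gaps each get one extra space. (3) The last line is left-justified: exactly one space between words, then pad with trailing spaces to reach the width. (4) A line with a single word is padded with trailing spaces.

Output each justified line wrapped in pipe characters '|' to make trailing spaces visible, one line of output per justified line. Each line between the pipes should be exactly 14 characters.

Answer: |diamond  river|
|I     compound|
|milk  or  have|
|machine  is is|
|data      were|
|butter you    |

Derivation:
Line 1: ['diamond', 'river'] (min_width=13, slack=1)
Line 2: ['I', 'compound'] (min_width=10, slack=4)
Line 3: ['milk', 'or', 'have'] (min_width=12, slack=2)
Line 4: ['machine', 'is', 'is'] (min_width=13, slack=1)
Line 5: ['data', 'were'] (min_width=9, slack=5)
Line 6: ['butter', 'you'] (min_width=10, slack=4)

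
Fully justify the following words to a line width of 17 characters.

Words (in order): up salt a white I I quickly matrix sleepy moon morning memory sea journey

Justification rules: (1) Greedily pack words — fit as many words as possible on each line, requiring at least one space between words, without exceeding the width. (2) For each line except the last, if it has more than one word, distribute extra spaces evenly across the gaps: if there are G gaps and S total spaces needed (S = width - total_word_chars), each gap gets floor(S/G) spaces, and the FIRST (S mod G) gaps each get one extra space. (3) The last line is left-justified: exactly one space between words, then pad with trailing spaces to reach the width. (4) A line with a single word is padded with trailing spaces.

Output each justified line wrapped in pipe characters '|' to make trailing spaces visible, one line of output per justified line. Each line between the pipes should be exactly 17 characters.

Line 1: ['up', 'salt', 'a', 'white', 'I'] (min_width=17, slack=0)
Line 2: ['I', 'quickly', 'matrix'] (min_width=16, slack=1)
Line 3: ['sleepy', 'moon'] (min_width=11, slack=6)
Line 4: ['morning', 'memory'] (min_width=14, slack=3)
Line 5: ['sea', 'journey'] (min_width=11, slack=6)

Answer: |up salt a white I|
|I  quickly matrix|
|sleepy       moon|
|morning    memory|
|sea journey      |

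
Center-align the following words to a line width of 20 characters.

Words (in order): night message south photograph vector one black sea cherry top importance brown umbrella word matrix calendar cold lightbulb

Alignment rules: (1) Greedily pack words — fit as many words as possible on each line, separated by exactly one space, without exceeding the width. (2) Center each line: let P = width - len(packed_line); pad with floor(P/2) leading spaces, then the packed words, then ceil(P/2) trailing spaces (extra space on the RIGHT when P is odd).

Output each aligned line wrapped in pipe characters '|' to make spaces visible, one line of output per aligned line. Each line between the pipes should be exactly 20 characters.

Answer: |night message south |
| photograph vector  |
|one black sea cherry|
|top importance brown|
|umbrella word matrix|
|   calendar cold    |
|     lightbulb      |

Derivation:
Line 1: ['night', 'message', 'south'] (min_width=19, slack=1)
Line 2: ['photograph', 'vector'] (min_width=17, slack=3)
Line 3: ['one', 'black', 'sea', 'cherry'] (min_width=20, slack=0)
Line 4: ['top', 'importance', 'brown'] (min_width=20, slack=0)
Line 5: ['umbrella', 'word', 'matrix'] (min_width=20, slack=0)
Line 6: ['calendar', 'cold'] (min_width=13, slack=7)
Line 7: ['lightbulb'] (min_width=9, slack=11)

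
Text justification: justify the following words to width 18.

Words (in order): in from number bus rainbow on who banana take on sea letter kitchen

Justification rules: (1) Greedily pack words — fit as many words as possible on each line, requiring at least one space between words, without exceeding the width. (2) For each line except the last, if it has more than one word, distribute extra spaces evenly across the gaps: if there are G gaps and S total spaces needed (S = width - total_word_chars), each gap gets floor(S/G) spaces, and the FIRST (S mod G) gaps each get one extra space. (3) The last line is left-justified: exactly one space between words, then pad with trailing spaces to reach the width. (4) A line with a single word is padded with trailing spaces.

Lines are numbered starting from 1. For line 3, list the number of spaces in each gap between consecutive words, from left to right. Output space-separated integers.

Line 1: ['in', 'from', 'number', 'bus'] (min_width=18, slack=0)
Line 2: ['rainbow', 'on', 'who'] (min_width=14, slack=4)
Line 3: ['banana', 'take', 'on', 'sea'] (min_width=18, slack=0)
Line 4: ['letter', 'kitchen'] (min_width=14, slack=4)

Answer: 1 1 1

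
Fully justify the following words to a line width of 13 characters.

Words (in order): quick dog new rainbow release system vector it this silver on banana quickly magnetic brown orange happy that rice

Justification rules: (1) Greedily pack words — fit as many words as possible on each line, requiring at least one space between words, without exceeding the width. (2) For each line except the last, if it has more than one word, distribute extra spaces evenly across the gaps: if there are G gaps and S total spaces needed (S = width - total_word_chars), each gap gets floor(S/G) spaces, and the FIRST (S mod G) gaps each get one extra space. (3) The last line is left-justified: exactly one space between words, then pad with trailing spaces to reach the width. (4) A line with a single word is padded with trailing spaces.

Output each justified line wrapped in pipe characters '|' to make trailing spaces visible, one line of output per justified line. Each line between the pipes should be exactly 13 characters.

Line 1: ['quick', 'dog', 'new'] (min_width=13, slack=0)
Line 2: ['rainbow'] (min_width=7, slack=6)
Line 3: ['release'] (min_width=7, slack=6)
Line 4: ['system', 'vector'] (min_width=13, slack=0)
Line 5: ['it', 'this'] (min_width=7, slack=6)
Line 6: ['silver', 'on'] (min_width=9, slack=4)
Line 7: ['banana'] (min_width=6, slack=7)
Line 8: ['quickly'] (min_width=7, slack=6)
Line 9: ['magnetic'] (min_width=8, slack=5)
Line 10: ['brown', 'orange'] (min_width=12, slack=1)
Line 11: ['happy', 'that'] (min_width=10, slack=3)
Line 12: ['rice'] (min_width=4, slack=9)

Answer: |quick dog new|
|rainbow      |
|release      |
|system vector|
|it       this|
|silver     on|
|banana       |
|quickly      |
|magnetic     |
|brown  orange|
|happy    that|
|rice         |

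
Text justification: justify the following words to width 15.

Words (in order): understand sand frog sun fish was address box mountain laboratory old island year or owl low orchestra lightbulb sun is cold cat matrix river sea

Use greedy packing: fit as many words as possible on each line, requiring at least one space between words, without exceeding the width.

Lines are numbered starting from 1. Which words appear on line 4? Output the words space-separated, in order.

Line 1: ['understand', 'sand'] (min_width=15, slack=0)
Line 2: ['frog', 'sun', 'fish'] (min_width=13, slack=2)
Line 3: ['was', 'address', 'box'] (min_width=15, slack=0)
Line 4: ['mountain'] (min_width=8, slack=7)
Line 5: ['laboratory', 'old'] (min_width=14, slack=1)
Line 6: ['island', 'year', 'or'] (min_width=14, slack=1)
Line 7: ['owl', 'low'] (min_width=7, slack=8)
Line 8: ['orchestra'] (min_width=9, slack=6)
Line 9: ['lightbulb', 'sun'] (min_width=13, slack=2)
Line 10: ['is', 'cold', 'cat'] (min_width=11, slack=4)
Line 11: ['matrix', 'river'] (min_width=12, slack=3)
Line 12: ['sea'] (min_width=3, slack=12)

Answer: mountain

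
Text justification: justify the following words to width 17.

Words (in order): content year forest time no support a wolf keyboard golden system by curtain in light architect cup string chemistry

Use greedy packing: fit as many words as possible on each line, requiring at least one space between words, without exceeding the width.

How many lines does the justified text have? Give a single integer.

Answer: 8

Derivation:
Line 1: ['content', 'year'] (min_width=12, slack=5)
Line 2: ['forest', 'time', 'no'] (min_width=14, slack=3)
Line 3: ['support', 'a', 'wolf'] (min_width=14, slack=3)
Line 4: ['keyboard', 'golden'] (min_width=15, slack=2)
Line 5: ['system', 'by', 'curtain'] (min_width=17, slack=0)
Line 6: ['in', 'light'] (min_width=8, slack=9)
Line 7: ['architect', 'cup'] (min_width=13, slack=4)
Line 8: ['string', 'chemistry'] (min_width=16, slack=1)
Total lines: 8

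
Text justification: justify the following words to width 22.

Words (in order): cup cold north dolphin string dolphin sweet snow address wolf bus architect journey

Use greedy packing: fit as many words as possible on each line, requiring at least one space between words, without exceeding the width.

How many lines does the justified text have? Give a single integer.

Answer: 4

Derivation:
Line 1: ['cup', 'cold', 'north', 'dolphin'] (min_width=22, slack=0)
Line 2: ['string', 'dolphin', 'sweet'] (min_width=20, slack=2)
Line 3: ['snow', 'address', 'wolf', 'bus'] (min_width=21, slack=1)
Line 4: ['architect', 'journey'] (min_width=17, slack=5)
Total lines: 4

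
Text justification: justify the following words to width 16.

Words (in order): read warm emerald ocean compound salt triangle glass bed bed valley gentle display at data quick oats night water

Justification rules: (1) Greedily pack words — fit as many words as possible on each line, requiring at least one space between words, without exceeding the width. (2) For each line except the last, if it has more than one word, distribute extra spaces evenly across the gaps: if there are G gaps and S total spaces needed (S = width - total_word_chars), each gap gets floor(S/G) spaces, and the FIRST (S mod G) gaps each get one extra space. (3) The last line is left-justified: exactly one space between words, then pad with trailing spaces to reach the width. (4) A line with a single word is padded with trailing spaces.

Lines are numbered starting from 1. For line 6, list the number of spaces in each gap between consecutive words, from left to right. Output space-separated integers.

Line 1: ['read', 'warm'] (min_width=9, slack=7)
Line 2: ['emerald', 'ocean'] (min_width=13, slack=3)
Line 3: ['compound', 'salt'] (min_width=13, slack=3)
Line 4: ['triangle', 'glass'] (min_width=14, slack=2)
Line 5: ['bed', 'bed', 'valley'] (min_width=14, slack=2)
Line 6: ['gentle', 'display'] (min_width=14, slack=2)
Line 7: ['at', 'data', 'quick'] (min_width=13, slack=3)
Line 8: ['oats', 'night', 'water'] (min_width=16, slack=0)

Answer: 3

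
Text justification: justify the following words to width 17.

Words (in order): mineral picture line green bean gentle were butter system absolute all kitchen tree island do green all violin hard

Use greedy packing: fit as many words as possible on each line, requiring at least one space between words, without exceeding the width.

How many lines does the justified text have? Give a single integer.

Answer: 8

Derivation:
Line 1: ['mineral', 'picture'] (min_width=15, slack=2)
Line 2: ['line', 'green', 'bean'] (min_width=15, slack=2)
Line 3: ['gentle', 'were'] (min_width=11, slack=6)
Line 4: ['butter', 'system'] (min_width=13, slack=4)
Line 5: ['absolute', 'all'] (min_width=12, slack=5)
Line 6: ['kitchen', 'tree'] (min_width=12, slack=5)
Line 7: ['island', 'do', 'green'] (min_width=15, slack=2)
Line 8: ['all', 'violin', 'hard'] (min_width=15, slack=2)
Total lines: 8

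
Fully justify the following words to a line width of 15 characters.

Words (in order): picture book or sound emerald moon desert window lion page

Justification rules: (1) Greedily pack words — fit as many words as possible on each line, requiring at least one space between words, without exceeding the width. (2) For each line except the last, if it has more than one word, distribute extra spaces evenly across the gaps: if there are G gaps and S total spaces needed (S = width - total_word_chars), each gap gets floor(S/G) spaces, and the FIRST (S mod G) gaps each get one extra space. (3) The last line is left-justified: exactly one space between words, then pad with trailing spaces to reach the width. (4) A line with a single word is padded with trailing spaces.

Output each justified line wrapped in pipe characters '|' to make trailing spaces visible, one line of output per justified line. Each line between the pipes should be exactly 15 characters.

Answer: |picture book or|
|sound   emerald|
|moon     desert|
|window     lion|
|page           |

Derivation:
Line 1: ['picture', 'book', 'or'] (min_width=15, slack=0)
Line 2: ['sound', 'emerald'] (min_width=13, slack=2)
Line 3: ['moon', 'desert'] (min_width=11, slack=4)
Line 4: ['window', 'lion'] (min_width=11, slack=4)
Line 5: ['page'] (min_width=4, slack=11)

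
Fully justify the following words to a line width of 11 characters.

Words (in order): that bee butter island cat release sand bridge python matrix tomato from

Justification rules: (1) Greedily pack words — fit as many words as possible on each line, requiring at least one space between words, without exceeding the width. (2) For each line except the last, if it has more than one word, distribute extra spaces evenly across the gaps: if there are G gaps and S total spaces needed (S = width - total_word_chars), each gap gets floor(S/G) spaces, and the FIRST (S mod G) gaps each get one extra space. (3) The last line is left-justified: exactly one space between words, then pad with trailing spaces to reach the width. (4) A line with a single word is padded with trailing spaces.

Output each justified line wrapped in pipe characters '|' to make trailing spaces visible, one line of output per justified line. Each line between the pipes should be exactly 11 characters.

Line 1: ['that', 'bee'] (min_width=8, slack=3)
Line 2: ['butter'] (min_width=6, slack=5)
Line 3: ['island', 'cat'] (min_width=10, slack=1)
Line 4: ['release'] (min_width=7, slack=4)
Line 5: ['sand', 'bridge'] (min_width=11, slack=0)
Line 6: ['python'] (min_width=6, slack=5)
Line 7: ['matrix'] (min_width=6, slack=5)
Line 8: ['tomato', 'from'] (min_width=11, slack=0)

Answer: |that    bee|
|butter     |
|island  cat|
|release    |
|sand bridge|
|python     |
|matrix     |
|tomato from|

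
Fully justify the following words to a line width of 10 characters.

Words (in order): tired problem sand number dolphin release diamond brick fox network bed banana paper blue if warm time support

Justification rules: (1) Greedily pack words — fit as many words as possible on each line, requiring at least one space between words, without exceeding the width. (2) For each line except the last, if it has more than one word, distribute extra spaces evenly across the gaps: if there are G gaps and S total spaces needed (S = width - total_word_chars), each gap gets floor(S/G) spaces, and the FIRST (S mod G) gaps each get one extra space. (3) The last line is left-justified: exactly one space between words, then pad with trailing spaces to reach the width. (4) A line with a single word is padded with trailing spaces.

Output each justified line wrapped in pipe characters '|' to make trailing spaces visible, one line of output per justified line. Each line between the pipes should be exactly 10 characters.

Answer: |tired     |
|problem   |
|sand      |
|number    |
|dolphin   |
|release   |
|diamond   |
|brick  fox|
|network   |
|bed banana|
|paper blue|
|if    warm|
|time      |
|support   |

Derivation:
Line 1: ['tired'] (min_width=5, slack=5)
Line 2: ['problem'] (min_width=7, slack=3)
Line 3: ['sand'] (min_width=4, slack=6)
Line 4: ['number'] (min_width=6, slack=4)
Line 5: ['dolphin'] (min_width=7, slack=3)
Line 6: ['release'] (min_width=7, slack=3)
Line 7: ['diamond'] (min_width=7, slack=3)
Line 8: ['brick', 'fox'] (min_width=9, slack=1)
Line 9: ['network'] (min_width=7, slack=3)
Line 10: ['bed', 'banana'] (min_width=10, slack=0)
Line 11: ['paper', 'blue'] (min_width=10, slack=0)
Line 12: ['if', 'warm'] (min_width=7, slack=3)
Line 13: ['time'] (min_width=4, slack=6)
Line 14: ['support'] (min_width=7, slack=3)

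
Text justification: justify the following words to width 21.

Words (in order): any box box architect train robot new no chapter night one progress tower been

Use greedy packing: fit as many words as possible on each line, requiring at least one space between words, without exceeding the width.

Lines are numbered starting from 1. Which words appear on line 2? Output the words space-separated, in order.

Answer: train robot new no

Derivation:
Line 1: ['any', 'box', 'box', 'architect'] (min_width=21, slack=0)
Line 2: ['train', 'robot', 'new', 'no'] (min_width=18, slack=3)
Line 3: ['chapter', 'night', 'one'] (min_width=17, slack=4)
Line 4: ['progress', 'tower', 'been'] (min_width=19, slack=2)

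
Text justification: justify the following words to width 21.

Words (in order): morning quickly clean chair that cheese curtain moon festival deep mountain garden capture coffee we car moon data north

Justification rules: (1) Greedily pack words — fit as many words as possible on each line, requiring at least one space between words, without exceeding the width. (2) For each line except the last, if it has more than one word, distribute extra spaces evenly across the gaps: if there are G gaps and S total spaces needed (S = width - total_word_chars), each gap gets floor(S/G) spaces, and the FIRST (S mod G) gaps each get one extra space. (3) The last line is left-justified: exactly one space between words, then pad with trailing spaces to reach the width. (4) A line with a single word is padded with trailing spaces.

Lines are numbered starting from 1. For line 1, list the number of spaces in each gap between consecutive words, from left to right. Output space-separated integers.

Answer: 1 1

Derivation:
Line 1: ['morning', 'quickly', 'clean'] (min_width=21, slack=0)
Line 2: ['chair', 'that', 'cheese'] (min_width=17, slack=4)
Line 3: ['curtain', 'moon', 'festival'] (min_width=21, slack=0)
Line 4: ['deep', 'mountain', 'garden'] (min_width=20, slack=1)
Line 5: ['capture', 'coffee', 'we', 'car'] (min_width=21, slack=0)
Line 6: ['moon', 'data', 'north'] (min_width=15, slack=6)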